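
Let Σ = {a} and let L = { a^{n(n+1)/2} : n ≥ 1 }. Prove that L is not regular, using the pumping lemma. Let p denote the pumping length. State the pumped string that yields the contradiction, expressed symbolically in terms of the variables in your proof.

a^{p(p+1)/2+k}

Toward a contradiction, assume L is regular with pumping length p.
Take w = a^{p(p+1)/2} ∈ L with |w| = p(p+1)/2 ≥ p.
The pumping lemma gives a decomposition w = xyz where |xy| ≤ p and |y| ≥ 1.
Then y = a^k for some k with 1 ≤ k ≤ p.
Pump with i = 2: xy^2z = a^{p(p+1)/2+k}. Since 1 ≤ k ≤ p, p(p+1)/2 < p(p+1)/2+k ≤ p(p+1)/2+p < (p+1)(p+2)/2, so p(p+1)/2+k is strictly between consecutive triangular numbers. So xy^2z ∉ L.
This contradicts the pumping lemma, so L is not regular.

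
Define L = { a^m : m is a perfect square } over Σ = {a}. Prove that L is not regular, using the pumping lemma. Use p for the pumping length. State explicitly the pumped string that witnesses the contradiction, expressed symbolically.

a^{p²+k}

Assume L is regular. Let p be the pumping length given by the pumping lemma.
Take w = a^{p²} ∈ L with |w| = p² ≥ p.
Write w = xyz as guaranteed by the lemma, with |xy| ≤ p and y is nonempty.
Then y = a^k for some k with 1 ≤ k ≤ p.
Pump with i = 2: xy^2z = a^{p²+k}. Since 1 ≤ k ≤ p, p² < p²+k ≤ p²+p < (p+1)², so p²+k lies strictly between consecutive squares and is not a perfect square. So xy^2z ∉ L.
This contradicts the pumping lemma, so L is not regular.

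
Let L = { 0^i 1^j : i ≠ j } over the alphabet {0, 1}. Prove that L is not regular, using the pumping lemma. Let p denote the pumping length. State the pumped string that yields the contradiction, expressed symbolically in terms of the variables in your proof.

Suppose for contradiction that L is regular, and let p be the pumping length.
Choose w = 0^p 1^{p+p!}. Since p ≠ p+p!, w ∈ L; and |w| ≥ p.
Write w = xyz as guaranteed by the lemma, with |xy| ≤ p and y is nonempty.
The first p characters of w are 0's, so xy (and hence y) consists only of 0's. Write y = 0^k, 1 ≤ k ≤ p.
Since 1 ≤ k ≤ p, k divides p!; set t = 1 + p!/k. Then xy^t z has p + (p!/k)·k = p + p! copies of 0. Now the 0-count equals the 1-count, so i ≠ j fails. So xy^t z = 0^{p+p!} 1^{p+p!} ∉ L.
This is a contradiction; hence L is not regular.

0^{p+p!} 1^{p+p!}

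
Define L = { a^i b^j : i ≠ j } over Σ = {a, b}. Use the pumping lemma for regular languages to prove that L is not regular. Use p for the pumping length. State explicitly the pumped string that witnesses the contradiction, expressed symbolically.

Assume L is regular. Let p be the pumping length given by the pumping lemma.
Choose w = a^p b^{p+p!}. Since p ≠ p+p!, w ∈ L; and |w| ≥ p.
Write w = xyz as guaranteed by the lemma, with |xy| ≤ p and y is nonempty.
The first p characters of w are a's, so xy (and hence y) consists only of a's. Write y = a^k, 1 ≤ k ≤ p.
Since 1 ≤ k ≤ p, k divides p!; set t = 1 + p!/k. Then xy^t z has p + (p!/k)·k = p + p! copies of a. Now the a-count equals the b-count, so i ≠ j fails. So xy^t z = a^{p+p!} b^{p+p!} ∉ L.
This is a contradiction; hence L is not regular.

a^{p+p!} b^{p+p!}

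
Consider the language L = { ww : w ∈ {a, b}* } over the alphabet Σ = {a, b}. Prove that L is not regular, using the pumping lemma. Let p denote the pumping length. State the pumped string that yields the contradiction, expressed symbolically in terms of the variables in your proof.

a^{p+k} b^p a^p b^p

Assume L is regular. Let p be the pumping length given by the pumping lemma.
Take w = a^p b^p a^p b^p = uu where u = a^pb^p; then w ∈ L and |w| = 4p ≥ p.
By the pumping lemma, w = xyz with |xy| ≤ p and y is nonempty.
The first p characters of w are a's, so xy (and hence y) consists only of a's. Write y = a^k, 1 ≤ k ≤ p.
Pump with i = 2: xy^2z = a^{p+k} b^p a^p b^p, of length 4p+k. Suppose this equals vv. The string starts with a and ends with b, so v does too; thus the boundary between the two copies of v is a b→a transition. There is exactly one such transition, at position 2p+k, so |v| = 2p+k and |vv| = 4p+2k ≠ 4p+k since k ≥ 1. So xy^2z ∉ L.
Contradiction. Therefore L is not regular.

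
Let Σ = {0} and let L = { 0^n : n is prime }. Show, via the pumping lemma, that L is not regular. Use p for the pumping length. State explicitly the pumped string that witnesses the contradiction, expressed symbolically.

0^{q(1+k)}

Toward a contradiction, assume L is regular with pumping length p.
Let q be a prime with q ≥ p+2 (infinitely many primes exist), and take w = 0^q ∈ L with |w| = q ≥ p.
By the pumping lemma, w = xyz with |xy| ≤ p and |y| > 0.
Then y = 0^k for some k with 1 ≤ k ≤ p.
Since 1 ≤ k ≤ p, |xz| = q-k. Pump with i = q+1: |xy^{q+1}z| = (q-k)+(q+1)k = q+qk = q(1+k), which is composite (both factors ≥ 2). So xy^{q+1}z = 0^{q(1+k)} ∉ L.
Contradiction. Therefore L is not regular.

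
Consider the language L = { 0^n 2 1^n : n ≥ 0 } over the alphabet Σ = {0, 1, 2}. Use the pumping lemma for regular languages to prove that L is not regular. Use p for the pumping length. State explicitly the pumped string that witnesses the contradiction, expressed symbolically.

Assume L is regular; let p be its pumping constant.
Take w = 0^p 2 1^p ∈ L with |w| = 2p+1 ≥ p.
The pumping lemma gives a decomposition w = xyz where |xy| ≤ p and |y| ≥ 1.
The first p characters of w are 0's, so xy (and hence y) consists only of 0's. Write y = 0^k, 1 ≤ k ≤ p.
Pump with i = 2: xy^2z = 0^{p+k} 2 1^p, which would require p+k = p. But k ≥ 1, so xy^2z ∉ L.
Contradiction. Therefore L is not regular.

0^{p+k} 2 1^p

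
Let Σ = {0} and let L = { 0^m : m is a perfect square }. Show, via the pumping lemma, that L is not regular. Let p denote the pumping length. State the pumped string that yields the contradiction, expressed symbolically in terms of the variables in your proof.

0^{p²+k}

Toward a contradiction, assume L is regular with pumping length p.
Take w = 0^{p²} ∈ L with |w| = p² ≥ p.
Write w = xyz as guaranteed by the lemma, with |xy| ≤ p and |y| ≥ 1.
Then y = 0^k for some k with 1 ≤ k ≤ p.
Pump with i = 2: xy^2z = 0^{p²+k}. Since 1 ≤ k ≤ p, p² < p²+k ≤ p²+p < (p+1)², so p²+k lies strictly between consecutive squares and is not a perfect square. So xy^2z ∉ L.
This is a contradiction; hence L is not regular.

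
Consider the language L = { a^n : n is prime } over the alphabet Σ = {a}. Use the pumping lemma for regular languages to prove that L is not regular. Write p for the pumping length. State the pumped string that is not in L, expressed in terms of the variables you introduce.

a^{q(1+k)}

Assume L is regular; let p be its pumping constant.
Let q be a prime with q ≥ p+2 (infinitely many primes exist), and take w = a^q ∈ L with |w| = q ≥ p.
Write w = xyz as guaranteed by the lemma, with |xy| ≤ p and |y| ≥ 1.
Then y = a^k for some k with 1 ≤ k ≤ p.
Since 1 ≤ k ≤ p, |xz| = q-k. Pump with i = q+1: |xy^{q+1}z| = (q-k)+(q+1)k = q+qk = q(1+k), which is composite (both factors ≥ 2). So xy^{q+1}z = a^{q(1+k)} ∉ L.
Contradiction. Therefore L is not regular.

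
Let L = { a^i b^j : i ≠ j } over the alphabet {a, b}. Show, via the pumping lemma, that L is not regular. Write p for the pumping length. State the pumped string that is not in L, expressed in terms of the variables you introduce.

Assume L is regular. Let p be the pumping length given by the pumping lemma.
Choose w = a^p b^{p+p!}. Since p ≠ p+p!, w ∈ L; and |w| ≥ p.
The pumping lemma gives a decomposition w = xyz where |xy| ≤ p and y is nonempty.
Since the first p symbols of w are all a's and |xy| ≤ p, y lies entirely in the leading a-block: y = a^k for some k with 1 ≤ k ≤ p.
Since 1 ≤ k ≤ p, k divides p!; set t = 1 + p!/k. Then xy^t z has p + (p!/k)·k = p + p! copies of a. Now the a-count equals the b-count, so i ≠ j fails. So xy^t z = a^{p+p!} b^{p+p!} ∉ L.
Contradiction. Therefore L is not regular.

a^{p+p!} b^{p+p!}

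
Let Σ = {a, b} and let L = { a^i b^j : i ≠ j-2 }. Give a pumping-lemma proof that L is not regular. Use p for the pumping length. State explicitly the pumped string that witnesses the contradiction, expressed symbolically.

a^{p+p!} b^{p+p!+2}

Assume L is regular. Let p be the pumping length given by the pumping lemma.
Choose w = a^p b^{p+p!+2}. Since p ≠ (p+p!+2)-2 = p+p!, w ∈ L; and |w| ≥ p.
Write w = xyz as guaranteed by the lemma, with |xy| ≤ p and |y| ≥ 1.
The first p characters of w are a's, so xy (and hence y) consists only of a's. Write y = a^k, 1 ≤ k ≤ p.
Since 1 ≤ k ≤ p, k divides p!; set t = 1 + p!/k. Then xy^t z has p + (p!/k)·k = p + p! copies of a. Now the a-count is p+p! and (b-count)-2 = (p+p!+2)-2 = p+p!, so i ≠ j-2 fails. So xy^t z = a^{p+p!} b^{p+p!+2} ∉ L.
Contradiction. Therefore L is not regular.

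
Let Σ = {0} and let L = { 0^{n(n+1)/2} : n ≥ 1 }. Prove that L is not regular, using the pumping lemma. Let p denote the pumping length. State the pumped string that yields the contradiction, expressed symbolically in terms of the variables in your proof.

0^{p(p+1)/2+k}

Toward a contradiction, assume L is regular with pumping length p.
Take w = 0^{p(p+1)/2} ∈ L with |w| = p(p+1)/2 ≥ p.
By the pumping lemma, w = xyz with |xy| ≤ p and y is nonempty.
Then y = 0^k for some k with 1 ≤ k ≤ p.
Pump with i = 2: xy^2z = 0^{p(p+1)/2+k}. Since 1 ≤ k ≤ p, p(p+1)/2 < p(p+1)/2+k ≤ p(p+1)/2+p < (p+1)(p+2)/2, so p(p+1)/2+k is strictly between consecutive triangular numbers. So xy^2z ∉ L.
Contradiction. Therefore L is not regular.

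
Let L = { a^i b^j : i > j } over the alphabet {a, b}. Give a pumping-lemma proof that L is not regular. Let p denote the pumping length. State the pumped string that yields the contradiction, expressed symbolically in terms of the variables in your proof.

Suppose for contradiction that L is regular, and let p be the pumping length.
Choose w = a^{p+1} b^p ∈ L, with |w| = 2p+1 ≥ p.
Write w = xyz as guaranteed by the lemma, with |xy| ≤ p and |y| ≥ 1.
Since the first p symbols of w are all a's and |xy| ≤ p, y lies entirely in the leading a-block: y = a^k for some k with 1 ≤ k ≤ p.
Consider xy^0z = xz = a^{p+1-k} b^p. Since k ≥ 1, the a-count p+1-k is at most p, so i > j fails; thus xz ∉ L.
Contradiction. Therefore L is not regular.

a^{p+1-k} b^p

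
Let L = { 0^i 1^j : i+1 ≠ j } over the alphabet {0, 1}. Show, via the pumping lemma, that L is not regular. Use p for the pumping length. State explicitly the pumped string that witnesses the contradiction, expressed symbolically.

Toward a contradiction, assume L is regular with pumping length p.
Choose w = 0^p 1^{p+p!+1}. Since p ≠ (p+p!+1)-1 = p+p!, w ∈ L; and |w| ≥ p.
Write w = xyz as guaranteed by the lemma, with |xy| ≤ p and |y| ≥ 1.
Since the first p symbols of w are all 0's and |xy| ≤ p, y lies entirely in the leading 0-block: y = 0^k for some k with 1 ≤ k ≤ p.
Since 1 ≤ k ≤ p, k divides p!; set t = 1 + p!/k. Then xy^t z has p + (p!/k)·k = p + p! copies of 0. Now the 0-count is p+p! and (1-count)-1 = (p+p!+1)-1 = p+p!, so i+1 ≠ j fails. So xy^t z = 0^{p+p!} 1^{p+p!+1} ∉ L.
This is a contradiction; hence L is not regular.

0^{p+p!} 1^{p+p!+1}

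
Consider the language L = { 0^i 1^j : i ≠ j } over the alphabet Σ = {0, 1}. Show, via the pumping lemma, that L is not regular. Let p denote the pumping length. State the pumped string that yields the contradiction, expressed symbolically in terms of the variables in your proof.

0^{p+p!} 1^{p+p!}

Assume L is regular; let p be its pumping constant.
Choose w = 0^p 1^{p+p!}. Since p ≠ p+p!, w ∈ L; and |w| ≥ p.
Write w = xyz as guaranteed by the lemma, with |xy| ≤ p and |y| > 0.
The first p characters of w are 0's, so xy (and hence y) consists only of 0's. Write y = 0^k, 1 ≤ k ≤ p.
Since 1 ≤ k ≤ p, k divides p!; set t = 1 + p!/k. Then xy^t z has p + (p!/k)·k = p + p! copies of 0. Now the 0-count equals the 1-count, so i ≠ j fails. So xy^t z = 0^{p+p!} 1^{p+p!} ∉ L.
This contradicts the pumping lemma, so L is not regular.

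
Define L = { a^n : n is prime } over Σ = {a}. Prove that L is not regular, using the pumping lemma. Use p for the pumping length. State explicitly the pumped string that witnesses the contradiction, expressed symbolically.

a^{q(1+k)}

Suppose for contradiction that L is regular, and let p be the pumping length.
Let q be a prime with q ≥ p+2 (infinitely many primes exist), and take w = a^q ∈ L with |w| = q ≥ p.
Write w = xyz as guaranteed by the lemma, with |xy| ≤ p and |y| ≥ 1.
Then y = a^k for some k with 1 ≤ k ≤ p.
Since 1 ≤ k ≤ p, |xz| = q-k. Pump with i = q+1: |xy^{q+1}z| = (q-k)+(q+1)k = q+qk = q(1+k), which is composite (both factors ≥ 2). So xy^{q+1}z = a^{q(1+k)} ∉ L.
Contradiction. Therefore L is not regular.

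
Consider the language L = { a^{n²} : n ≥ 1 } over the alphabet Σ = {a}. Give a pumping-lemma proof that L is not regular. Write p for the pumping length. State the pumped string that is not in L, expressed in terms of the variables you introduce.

Suppose for contradiction that L is regular, and let p be the pumping length.
Take w = a^{p²} ∈ L with |w| = p² ≥ p.
By the pumping lemma, w = xyz with |xy| ≤ p and |y| > 0.
Then y = a^k for some k with 1 ≤ k ≤ p.
Pump with i = 2: xy^2z = a^{p²+k}. Since 1 ≤ k ≤ p, p² < p²+k ≤ p²+p < (p+1)², so p²+k lies strictly between consecutive squares and is not a perfect square. So xy^2z ∉ L.
Contradiction. Therefore L is not regular.

a^{p²+k}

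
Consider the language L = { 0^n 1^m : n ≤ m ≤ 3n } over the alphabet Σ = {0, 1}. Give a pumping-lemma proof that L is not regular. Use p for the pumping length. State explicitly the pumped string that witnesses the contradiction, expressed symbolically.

Toward a contradiction, assume L is regular with pumping length p.
Take w = 0^p 1^p ∈ L (since p ≤ p ≤ 3p), with |w| = 2p ≥ p.
The pumping lemma gives a decomposition w = xyz where |xy| ≤ p and |y| ≥ 1.
Because |xy| ≤ p and w begins with p copies of 0, we have y = 0^k with 1 ≤ k ≤ p.
Pump with i = 2: xy^2z = 0^{p+k} 1^p. Now n = p+k > p = m, so the condition n ≤ m fails. Thus xy^2z ∉ L.
This contradicts the pumping lemma, so L is not regular.

0^{p+k} 1^p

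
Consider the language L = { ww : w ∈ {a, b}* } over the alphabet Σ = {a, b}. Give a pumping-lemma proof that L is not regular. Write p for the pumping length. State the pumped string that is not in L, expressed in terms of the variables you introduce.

a^{p+k} b^p a^p b^p

Suppose for contradiction that L is regular, and let p be the pumping length.
Take w = a^p b^p a^p b^p = uu where u = a^pb^p; then w ∈ L and |w| = 4p ≥ p.
By the pumping lemma, w = xyz with |xy| ≤ p and y is nonempty.
Because |xy| ≤ p and w begins with p copies of a, we have y = a^k with 1 ≤ k ≤ p.
Pump with i = 2: xy^2z = a^{p+k} b^p a^p b^p, of length 4p+k. Suppose this equals vv. The string starts with a and ends with b, so v does too; thus the boundary between the two copies of v is a b→a transition. There is exactly one such transition, at position 2p+k, so |v| = 2p+k and |vv| = 4p+2k ≠ 4p+k since k ≥ 1. So xy^2z ∉ L.
Contradiction. Therefore L is not regular.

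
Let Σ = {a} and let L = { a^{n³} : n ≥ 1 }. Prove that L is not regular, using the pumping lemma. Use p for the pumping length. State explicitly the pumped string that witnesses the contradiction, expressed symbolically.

Suppose for contradiction that L is regular, and let p be the pumping length.
Take w = a^{p³} ∈ L with |w| = p³ ≥ p.
The pumping lemma gives a decomposition w = xyz where |xy| ≤ p and y is nonempty.
Then y = a^k for some k with 1 ≤ k ≤ p.
Pump with i = 2: xy^2z = a^{p³+k}. Since 1 ≤ k ≤ p, p³ < p³+k ≤ p³+p < p³+3p²+3p+1 = (p+1)³, so p³+k is not a perfect cube. So xy^2z ∉ L.
This is a contradiction; hence L is not regular.

a^{p³+k}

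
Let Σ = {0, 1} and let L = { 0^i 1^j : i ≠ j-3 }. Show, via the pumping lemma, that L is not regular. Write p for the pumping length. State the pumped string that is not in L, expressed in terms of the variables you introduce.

Assume L is regular. Let p be the pumping length given by the pumping lemma.
Choose w = 0^p 1^{p+p!+3}. Since p ≠ (p+p!+3)-3 = p+p!, w ∈ L; and |w| ≥ p.
By the pumping lemma, w = xyz with |xy| ≤ p and y is nonempty.
Since the first p symbols of w are all 0's and |xy| ≤ p, y lies entirely in the leading 0-block: y = 0^k for some k with 1 ≤ k ≤ p.
Since 1 ≤ k ≤ p, k divides p!; set t = 1 + p!/k. Then xy^t z has p + (p!/k)·k = p + p! copies of 0. Now the 0-count is p+p! and (1-count)-3 = (p+p!+3)-3 = p+p!, so i ≠ j-3 fails. So xy^t z = 0^{p+p!} 1^{p+p!+3} ∉ L.
This is a contradiction; hence L is not regular.

0^{p+p!} 1^{p+p!+3}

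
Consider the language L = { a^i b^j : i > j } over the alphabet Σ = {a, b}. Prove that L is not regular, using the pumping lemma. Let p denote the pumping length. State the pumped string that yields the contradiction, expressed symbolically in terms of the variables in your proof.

Assume L is regular. Let p be the pumping length given by the pumping lemma.
Choose w = a^{p+1} b^p ∈ L, with |w| = 2p+1 ≥ p.
The pumping lemma gives a decomposition w = xyz where |xy| ≤ p and y is nonempty.
The first p characters of w are a's, so xy (and hence y) consists only of a's. Write y = a^k, 1 ≤ k ≤ p.
Consider xy^0z = xz = a^{p+1-k} b^p. Since k ≥ 1, the a-count p+1-k is at most p, so i > j fails; thus xz ∉ L.
This is a contradiction; hence L is not regular.

a^{p+1-k} b^p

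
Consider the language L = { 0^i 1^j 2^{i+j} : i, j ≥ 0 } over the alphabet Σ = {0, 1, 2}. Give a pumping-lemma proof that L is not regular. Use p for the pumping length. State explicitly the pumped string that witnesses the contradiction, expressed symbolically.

0^{p+k} 1^p 2^{2p}

Assume L is regular. Let p be the pumping length given by the pumping lemma.
Take w = 0^p 1^p 2^{2p} ∈ L (with i=j=p, i+j=2p), |w| = 4p ≥ p.
The pumping lemma gives a decomposition w = xyz where |xy| ≤ p and |y| > 0.
The first p characters of w are 0's, so xy (and hence y) consists only of 0's. Write y = 0^k, 1 ≤ k ≤ p.
Consider xy^2z = 0^{p+k} 1^p 2^{2p}. Now the 0- and 1-counts sum to 2p+k, but the 2-count is 2p ≠ 2p+k. So xy^2z ∉ L.
This is a contradiction; hence L is not regular.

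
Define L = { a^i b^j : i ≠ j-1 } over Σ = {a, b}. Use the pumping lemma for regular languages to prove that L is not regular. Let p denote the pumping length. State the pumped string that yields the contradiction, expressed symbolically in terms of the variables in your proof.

Suppose for contradiction that L is regular, and let p be the pumping length.
Choose w = a^p b^{p+p!+1}. Since p ≠ (p+p!+1)-1 = p+p!, w ∈ L; and |w| ≥ p.
Write w = xyz as guaranteed by the lemma, with |xy| ≤ p and |y| > 0.
Because |xy| ≤ p and w begins with p copies of a, we have y = a^k with 1 ≤ k ≤ p.
Since 1 ≤ k ≤ p, k divides p!; set t = 1 + p!/k. Then xy^t z has p + (p!/k)·k = p + p! copies of a. Now the a-count is p+p! and (b-count)-1 = (p+p!+1)-1 = p+p!, so i ≠ j-1 fails. So xy^t z = a^{p+p!} b^{p+p!+1} ∉ L.
Contradiction. Therefore L is not regular.

a^{p+p!} b^{p+p!+1}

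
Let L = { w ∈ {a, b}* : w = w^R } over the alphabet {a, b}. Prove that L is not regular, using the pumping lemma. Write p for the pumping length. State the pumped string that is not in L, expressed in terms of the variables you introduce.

Suppose for contradiction that L is regular, and let p be the pumping length.
Take w = a^p b a^p, a palindrome of length 2p+1 ≥ p.
Write w = xyz as guaranteed by the lemma, with |xy| ≤ p and |y| > 0.
The first p characters of w are a's, so xy (and hence y) consists only of a's. Write y = a^k, 1 ≤ k ≤ p.
Pump with i = 2: xy^2z = a^{p+k} b a^p. Its reverse is a^p b a^{p+k}, which differs from xy^2z since k ≥ 1. So xy^2z is not a palindrome and xy^2z ∉ L.
This is a contradiction; hence L is not regular.

a^{p+k} b a^p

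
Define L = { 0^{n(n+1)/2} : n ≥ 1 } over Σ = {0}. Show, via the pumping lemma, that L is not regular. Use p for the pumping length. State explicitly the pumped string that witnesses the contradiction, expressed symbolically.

0^{p(p+1)/2+k}

Toward a contradiction, assume L is regular with pumping length p.
Take w = 0^{p(p+1)/2} ∈ L with |w| = p(p+1)/2 ≥ p.
By the pumping lemma, w = xyz with |xy| ≤ p and y is nonempty.
Then y = 0^k for some k with 1 ≤ k ≤ p.
Pump with i = 2: xy^2z = 0^{p(p+1)/2+k}. Since 1 ≤ k ≤ p, p(p+1)/2 < p(p+1)/2+k ≤ p(p+1)/2+p < (p+1)(p+2)/2, so p(p+1)/2+k is strictly between consecutive triangular numbers. So xy^2z ∉ L.
This is a contradiction; hence L is not regular.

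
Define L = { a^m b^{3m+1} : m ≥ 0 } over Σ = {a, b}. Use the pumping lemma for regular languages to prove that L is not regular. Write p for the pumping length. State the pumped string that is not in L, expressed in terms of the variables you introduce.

Assume L is regular. Let p be the pumping length given by the pumping lemma.
Take w = a^p b^{3p+1}. Then w ∈ L and |w| = 4p+1 ≥ p.
Write w = xyz as guaranteed by the lemma, with |xy| ≤ p and y is nonempty.
Because |xy| ≤ p and w begins with p copies of a, we have y = a^k with 1 ≤ k ≤ p.
Pump with i = 2: xy^2z = a^{p+k} b^{3p+1}. For this to lie in L we would need 3p+1 = 3(p+k)+1, which forces k = 0. But k ≥ 1, so xy^2z ∉ L.
Contradiction. Therefore L is not regular.

a^{p+k} b^{3p+1}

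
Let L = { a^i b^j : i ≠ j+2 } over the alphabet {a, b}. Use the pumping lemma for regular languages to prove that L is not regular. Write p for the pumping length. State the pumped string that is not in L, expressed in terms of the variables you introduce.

a^{p+p!} b^{p+p!-2}

Toward a contradiction, assume L is regular with pumping length p.
Choose w = a^p b^{p+p!-2}. Since p ≠ (p+p!-2)+2 = p+p!, w ∈ L; and |w| ≥ p.
By the pumping lemma, w = xyz with |xy| ≤ p and y is nonempty.
Because |xy| ≤ p and w begins with p copies of a, we have y = a^k with 1 ≤ k ≤ p.
Since 1 ≤ k ≤ p, k divides p!; set t = 1 + p!/k. Then xy^t z has p + (p!/k)·k = p + p! copies of a. Now the a-count is p+p! and (b-count)+2 = (p+p!-2)+2 = p+p!, so i ≠ j+2 fails. So xy^t z = a^{p+p!} b^{p+p!-2} ∉ L.
This is a contradiction; hence L is not regular.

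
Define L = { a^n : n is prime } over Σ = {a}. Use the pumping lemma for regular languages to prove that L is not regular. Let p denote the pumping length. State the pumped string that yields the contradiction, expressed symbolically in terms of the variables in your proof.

Suppose for contradiction that L is regular, and let p be the pumping length.
Let q be a prime with q ≥ p+2 (infinitely many primes exist), and take w = a^q ∈ L with |w| = q ≥ p.
The pumping lemma gives a decomposition w = xyz where |xy| ≤ p and |y| > 0.
Then y = a^k for some k with 1 ≤ k ≤ p.
Since 1 ≤ k ≤ p, |xz| = q-k. Pump with i = q+1: |xy^{q+1}z| = (q-k)+(q+1)k = q+qk = q(1+k), which is composite (both factors ≥ 2). So xy^{q+1}z = a^{q(1+k)} ∉ L.
This contradicts the pumping lemma, so L is not regular.

a^{q(1+k)}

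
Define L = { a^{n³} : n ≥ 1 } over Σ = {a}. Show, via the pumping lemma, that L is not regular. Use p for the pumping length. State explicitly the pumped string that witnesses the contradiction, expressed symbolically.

a^{p³+k}

Suppose for contradiction that L is regular, and let p be the pumping length.
Take w = a^{p³} ∈ L with |w| = p³ ≥ p.
By the pumping lemma, w = xyz with |xy| ≤ p and |y| > 0.
Then y = a^k for some k with 1 ≤ k ≤ p.
Pump with i = 2: xy^2z = a^{p³+k}. Since 1 ≤ k ≤ p, p³ < p³+k ≤ p³+p < p³+3p²+3p+1 = (p+1)³, so p³+k is not a perfect cube. So xy^2z ∉ L.
This contradicts the pumping lemma, so L is not regular.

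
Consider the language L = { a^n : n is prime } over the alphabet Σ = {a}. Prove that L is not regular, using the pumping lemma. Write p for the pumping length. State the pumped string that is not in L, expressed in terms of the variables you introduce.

a^{q(1+k)}

Toward a contradiction, assume L is regular with pumping length p.
Let q be a prime with q ≥ p+2 (infinitely many primes exist), and take w = a^q ∈ L with |w| = q ≥ p.
By the pumping lemma, w = xyz with |xy| ≤ p and |y| > 0.
Then y = a^k for some k with 1 ≤ k ≤ p.
Since 1 ≤ k ≤ p, |xz| = q-k. Pump with i = q+1: |xy^{q+1}z| = (q-k)+(q+1)k = q+qk = q(1+k), which is composite (both factors ≥ 2). So xy^{q+1}z = a^{q(1+k)} ∉ L.
Contradiction. Therefore L is not regular.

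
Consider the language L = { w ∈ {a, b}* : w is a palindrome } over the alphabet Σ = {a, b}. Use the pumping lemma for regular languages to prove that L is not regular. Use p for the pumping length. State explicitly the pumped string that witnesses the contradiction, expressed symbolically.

a^{p+k} b a^p

Toward a contradiction, assume L is regular with pumping length p.
Take w = a^p b a^p, a palindrome of length 2p+1 ≥ p.
By the pumping lemma, w = xyz with |xy| ≤ p and |y| > 0.
Because |xy| ≤ p and w begins with p copies of a, we have y = a^k with 1 ≤ k ≤ p.
Pump with i = 2: xy^2z = a^{p+k} b a^p. Its reverse is a^p b a^{p+k}, which differs from xy^2z since k ≥ 1. So xy^2z is not a palindrome and xy^2z ∉ L.
This contradicts the pumping lemma, so L is not regular.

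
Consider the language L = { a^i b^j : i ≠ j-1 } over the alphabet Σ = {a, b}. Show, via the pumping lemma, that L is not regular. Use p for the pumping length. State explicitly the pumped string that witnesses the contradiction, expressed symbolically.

Toward a contradiction, assume L is regular with pumping length p.
Choose w = a^p b^{p+p!+1}. Since p ≠ (p+p!+1)-1 = p+p!, w ∈ L; and |w| ≥ p.
The pumping lemma gives a decomposition w = xyz where |xy| ≤ p and |y| ≥ 1.
The first p characters of w are a's, so xy (and hence y) consists only of a's. Write y = a^k, 1 ≤ k ≤ p.
Since 1 ≤ k ≤ p, k divides p!; set t = 1 + p!/k. Then xy^t z has p + (p!/k)·k = p + p! copies of a. Now the a-count is p+p! and (b-count)-1 = (p+p!+1)-1 = p+p!, so i ≠ j-1 fails. So xy^t z = a^{p+p!} b^{p+p!+1} ∉ L.
This contradicts the pumping lemma, so L is not regular.

a^{p+p!} b^{p+p!+1}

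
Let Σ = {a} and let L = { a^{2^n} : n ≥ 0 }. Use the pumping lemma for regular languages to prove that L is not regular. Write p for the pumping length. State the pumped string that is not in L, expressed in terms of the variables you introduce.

Suppose for contradiction that L is regular, and let p be the pumping length.
Take w = a^{2^p} ∈ L with |w| = 2^p ≥ p.
Write w = xyz as guaranteed by the lemma, with |xy| ≤ p and |y| > 0.
Then y = a^k for some k with 1 ≤ k ≤ p.
Pump with i = 2: xy^2z = a^{2^p+k}. Since 1 ≤ k ≤ p < 2^p, we have 2^p < 2^p+k < 2^{p+1}, so 2^p+k is not a power of 2. So xy^2z ∉ L.
Contradiction. Therefore L is not regular.

a^{2^p+k}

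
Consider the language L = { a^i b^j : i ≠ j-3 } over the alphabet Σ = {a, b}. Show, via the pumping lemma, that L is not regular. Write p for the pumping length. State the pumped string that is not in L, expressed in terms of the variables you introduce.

a^{p+p!} b^{p+p!+3}

Assume L is regular; let p be its pumping constant.
Choose w = a^p b^{p+p!+3}. Since p ≠ (p+p!+3)-3 = p+p!, w ∈ L; and |w| ≥ p.
By the pumping lemma, w = xyz with |xy| ≤ p and y is nonempty.
Because |xy| ≤ p and w begins with p copies of a, we have y = a^k with 1 ≤ k ≤ p.
Since 1 ≤ k ≤ p, k divides p!; set t = 1 + p!/k. Then xy^t z has p + (p!/k)·k = p + p! copies of a. Now the a-count is p+p! and (b-count)-3 = (p+p!+3)-3 = p+p!, so i ≠ j-3 fails. So xy^t z = a^{p+p!} b^{p+p!+3} ∉ L.
Contradiction. Therefore L is not regular.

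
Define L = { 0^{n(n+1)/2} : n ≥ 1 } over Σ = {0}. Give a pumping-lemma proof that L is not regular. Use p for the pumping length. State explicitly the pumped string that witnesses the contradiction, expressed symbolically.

Suppose for contradiction that L is regular, and let p be the pumping length.
Take w = 0^{p(p+1)/2} ∈ L with |w| = p(p+1)/2 ≥ p.
Write w = xyz as guaranteed by the lemma, with |xy| ≤ p and |y| > 0.
Then y = 0^k for some k with 1 ≤ k ≤ p.
Pump with i = 2: xy^2z = 0^{p(p+1)/2+k}. Since 1 ≤ k ≤ p, p(p+1)/2 < p(p+1)/2+k ≤ p(p+1)/2+p < (p+1)(p+2)/2, so p(p+1)/2+k is strictly between consecutive triangular numbers. So xy^2z ∉ L.
This is a contradiction; hence L is not regular.

0^{p(p+1)/2+k}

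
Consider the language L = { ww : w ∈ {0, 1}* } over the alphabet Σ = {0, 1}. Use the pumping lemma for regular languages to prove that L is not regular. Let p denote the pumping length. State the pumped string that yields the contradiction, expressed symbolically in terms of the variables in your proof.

Assume L is regular. Let p be the pumping length given by the pumping lemma.
Take w = 0^p 1^p 0^p 1^p = uu where u = 0^p1^p; then w ∈ L and |w| = 4p ≥ p.
The pumping lemma gives a decomposition w = xyz where |xy| ≤ p and |y| > 0.
The first p characters of w are 0's, so xy (and hence y) consists only of 0's. Write y = 0^k, 1 ≤ k ≤ p.
Pump with i = 2: xy^2z = 0^{p+k} 1^p 0^p 1^p, of length 4p+k. Suppose this equals vv. The string starts with 0 and ends with 1, so v does too; thus the boundary between the two copies of v is a 1→0 transition. There is exactly one such transition, at position 2p+k, so |v| = 2p+k and |vv| = 4p+2k ≠ 4p+k since k ≥ 1. So xy^2z ∉ L.
This is a contradiction; hence L is not regular.

0^{p+k} 1^p 0^p 1^p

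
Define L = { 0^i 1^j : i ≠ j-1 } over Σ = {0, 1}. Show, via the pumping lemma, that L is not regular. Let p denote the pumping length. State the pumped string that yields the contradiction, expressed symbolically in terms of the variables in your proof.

0^{p+p!} 1^{p+p!+1}

Suppose for contradiction that L is regular, and let p be the pumping length.
Choose w = 0^p 1^{p+p!+1}. Since p ≠ (p+p!+1)-1 = p+p!, w ∈ L; and |w| ≥ p.
By the pumping lemma, w = xyz with |xy| ≤ p and |y| > 0.
Because |xy| ≤ p and w begins with p copies of 0, we have y = 0^k with 1 ≤ k ≤ p.
Since 1 ≤ k ≤ p, k divides p!; set t = 1 + p!/k. Then xy^t z has p + (p!/k)·k = p + p! copies of 0. Now the 0-count is p+p! and (1-count)-1 = (p+p!+1)-1 = p+p!, so i ≠ j-1 fails. So xy^t z = 0^{p+p!} 1^{p+p!+1} ∉ L.
This is a contradiction; hence L is not regular.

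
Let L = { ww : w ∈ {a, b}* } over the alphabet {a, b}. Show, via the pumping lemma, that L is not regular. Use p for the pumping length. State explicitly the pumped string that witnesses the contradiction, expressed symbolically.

a^{p+k} b^p a^p b^p

Assume L is regular. Let p be the pumping length given by the pumping lemma.
Take w = a^p b^p a^p b^p = uu where u = a^pb^p; then w ∈ L and |w| = 4p ≥ p.
The pumping lemma gives a decomposition w = xyz where |xy| ≤ p and |y| ≥ 1.
The first p characters of w are a's, so xy (and hence y) consists only of a's. Write y = a^k, 1 ≤ k ≤ p.
Pump with i = 2: xy^2z = a^{p+k} b^p a^p b^p, of length 4p+k. Suppose this equals vv. The string starts with a and ends with b, so v does too; thus the boundary between the two copies of v is a b→a transition. There is exactly one such transition, at position 2p+k, so |v| = 2p+k and |vv| = 4p+2k ≠ 4p+k since k ≥ 1. So xy^2z ∉ L.
This is a contradiction; hence L is not regular.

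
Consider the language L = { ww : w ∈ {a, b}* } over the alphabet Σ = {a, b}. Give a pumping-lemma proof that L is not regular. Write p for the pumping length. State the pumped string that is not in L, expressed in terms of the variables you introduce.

Suppose for contradiction that L is regular, and let p be the pumping length.
Take w = a^p b^p a^p b^p = uu where u = a^pb^p; then w ∈ L and |w| = 4p ≥ p.
Write w = xyz as guaranteed by the lemma, with |xy| ≤ p and |y| > 0.
Since the first p symbols of w are all a's and |xy| ≤ p, y lies entirely in the leading a-block: y = a^k for some k with 1 ≤ k ≤ p.
Pump with i = 2: xy^2z = a^{p+k} b^p a^p b^p, of length 4p+k. Suppose this equals vv. The string starts with a and ends with b, so v does too; thus the boundary between the two copies of v is a b→a transition. There is exactly one such transition, at position 2p+k, so |v| = 2p+k and |vv| = 4p+2k ≠ 4p+k since k ≥ 1. So xy^2z ∉ L.
This is a contradiction; hence L is not regular.

a^{p+k} b^p a^p b^p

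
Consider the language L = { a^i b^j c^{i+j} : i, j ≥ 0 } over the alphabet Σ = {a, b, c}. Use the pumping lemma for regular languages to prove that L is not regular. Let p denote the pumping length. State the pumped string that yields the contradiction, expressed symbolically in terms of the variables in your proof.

a^{p+k} b^p c^{2p}

Suppose for contradiction that L is regular, and let p be the pumping length.
Take w = a^p b^p c^{2p} ∈ L (with i=j=p, i+j=2p), |w| = 4p ≥ p.
By the pumping lemma, w = xyz with |xy| ≤ p and |y| > 0.
Since the first p symbols of w are all a's and |xy| ≤ p, y lies entirely in the leading a-block: y = a^k for some k with 1 ≤ k ≤ p.
Consider xy^2z = a^{p+k} b^p c^{2p}. Now the a- and b-counts sum to 2p+k, but the c-count is 2p ≠ 2p+k. So xy^2z ∉ L.
This contradicts the pumping lemma, so L is not regular.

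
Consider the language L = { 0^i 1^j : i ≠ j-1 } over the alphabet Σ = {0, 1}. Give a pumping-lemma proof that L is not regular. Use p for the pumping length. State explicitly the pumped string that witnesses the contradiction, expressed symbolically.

0^{p+p!} 1^{p+p!+1}

Assume L is regular. Let p be the pumping length given by the pumping lemma.
Choose w = 0^p 1^{p+p!+1}. Since p ≠ (p+p!+1)-1 = p+p!, w ∈ L; and |w| ≥ p.
The pumping lemma gives a decomposition w = xyz where |xy| ≤ p and y is nonempty.
Because |xy| ≤ p and w begins with p copies of 0, we have y = 0^k with 1 ≤ k ≤ p.
Since 1 ≤ k ≤ p, k divides p!; set t = 1 + p!/k. Then xy^t z has p + (p!/k)·k = p + p! copies of 0. Now the 0-count is p+p! and (1-count)-1 = (p+p!+1)-1 = p+p!, so i ≠ j-1 fails. So xy^t z = 0^{p+p!} 1^{p+p!+1} ∉ L.
Contradiction. Therefore L is not regular.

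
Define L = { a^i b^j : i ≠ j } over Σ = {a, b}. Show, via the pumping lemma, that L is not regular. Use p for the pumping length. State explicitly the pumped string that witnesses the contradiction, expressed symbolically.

Toward a contradiction, assume L is regular with pumping length p.
Choose w = a^p b^{p+p!}. Since p ≠ p+p!, w ∈ L; and |w| ≥ p.
The pumping lemma gives a decomposition w = xyz where |xy| ≤ p and y is nonempty.
Since the first p symbols of w are all a's and |xy| ≤ p, y lies entirely in the leading a-block: y = a^k for some k with 1 ≤ k ≤ p.
Since 1 ≤ k ≤ p, k divides p!; set t = 1 + p!/k. Then xy^t z has p + (p!/k)·k = p + p! copies of a. Now the a-count equals the b-count, so i ≠ j fails. So xy^t z = a^{p+p!} b^{p+p!} ∉ L.
Contradiction. Therefore L is not regular.

a^{p+p!} b^{p+p!}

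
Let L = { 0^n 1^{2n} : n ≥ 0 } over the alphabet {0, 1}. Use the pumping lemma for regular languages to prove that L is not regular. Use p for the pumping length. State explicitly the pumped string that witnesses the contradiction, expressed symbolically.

0^{p+k} 1^{2p}

Assume L is regular; let p be its pumping constant.
Let w = 0^p 1^{2p} ∈ L; note |w| = 3p ≥ p.
By the pumping lemma, w = xyz with |xy| ≤ p and y is nonempty.
Since the first p symbols of w are all 0's and |xy| ≤ p, y lies entirely in the leading 0-block: y = 0^k for some k with 1 ≤ k ≤ p.
Pump with i = 2: xy^2z = 0^{p+k} 1^{2p}. For this to lie in L we would need 2p = 2(p+k), which forces k = 0. But k ≥ 1, so xy^2z ∉ L.
This is a contradiction; hence L is not regular.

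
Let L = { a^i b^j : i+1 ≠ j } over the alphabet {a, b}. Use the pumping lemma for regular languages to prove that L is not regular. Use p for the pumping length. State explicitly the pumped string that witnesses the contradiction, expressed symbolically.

Assume L is regular. Let p be the pumping length given by the pumping lemma.
Choose w = a^p b^{p+p!+1}. Since p ≠ (p+p!+1)-1 = p+p!, w ∈ L; and |w| ≥ p.
Write w = xyz as guaranteed by the lemma, with |xy| ≤ p and |y| > 0.
Since the first p symbols of w are all a's and |xy| ≤ p, y lies entirely in the leading a-block: y = a^k for some k with 1 ≤ k ≤ p.
Since 1 ≤ k ≤ p, k divides p!; set t = 1 + p!/k. Then xy^t z has p + (p!/k)·k = p + p! copies of a. Now the a-count is p+p! and (b-count)-1 = (p+p!+1)-1 = p+p!, so i+1 ≠ j fails. So xy^t z = a^{p+p!} b^{p+p!+1} ∉ L.
Contradiction. Therefore L is not regular.

a^{p+p!} b^{p+p!+1}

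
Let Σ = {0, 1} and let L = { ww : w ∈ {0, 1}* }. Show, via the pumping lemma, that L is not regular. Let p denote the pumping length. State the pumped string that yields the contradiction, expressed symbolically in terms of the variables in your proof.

0^{p+k} 1^p 0^p 1^p

Assume L is regular. Let p be the pumping length given by the pumping lemma.
Take w = 0^p 1^p 0^p 1^p = uu where u = 0^p1^p; then w ∈ L and |w| = 4p ≥ p.
Write w = xyz as guaranteed by the lemma, with |xy| ≤ p and |y| > 0.
The first p characters of w are 0's, so xy (and hence y) consists only of 0's. Write y = 0^k, 1 ≤ k ≤ p.
Pump with i = 2: xy^2z = 0^{p+k} 1^p 0^p 1^p, of length 4p+k. Suppose this equals vv. The string starts with 0 and ends with 1, so v does too; thus the boundary between the two copies of v is a 1→0 transition. There is exactly one such transition, at position 2p+k, so |v| = 2p+k and |vv| = 4p+2k ≠ 4p+k since k ≥ 1. So xy^2z ∉ L.
This contradicts the pumping lemma, so L is not regular.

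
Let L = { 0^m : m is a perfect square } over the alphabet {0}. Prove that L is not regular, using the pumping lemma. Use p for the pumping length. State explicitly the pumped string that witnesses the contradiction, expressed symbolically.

Toward a contradiction, assume L is regular with pumping length p.
Take w = 0^{p²} ∈ L with |w| = p² ≥ p.
The pumping lemma gives a decomposition w = xyz where |xy| ≤ p and y is nonempty.
Then y = 0^k for some k with 1 ≤ k ≤ p.
Pump with i = 2: xy^2z = 0^{p²+k}. Since 1 ≤ k ≤ p, p² < p²+k ≤ p²+p < (p+1)², so p²+k lies strictly between consecutive squares and is not a perfect square. So xy^2z ∉ L.
This is a contradiction; hence L is not regular.

0^{p²+k}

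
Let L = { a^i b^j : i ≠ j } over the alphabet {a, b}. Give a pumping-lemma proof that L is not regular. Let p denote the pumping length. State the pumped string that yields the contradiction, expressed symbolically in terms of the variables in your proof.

a^{p+p!} b^{p+p!}

Toward a contradiction, assume L is regular with pumping length p.
Choose w = a^p b^{p+p!}. Since p ≠ p+p!, w ∈ L; and |w| ≥ p.
The pumping lemma gives a decomposition w = xyz where |xy| ≤ p and y is nonempty.
The first p characters of w are a's, so xy (and hence y) consists only of a's. Write y = a^k, 1 ≤ k ≤ p.
Since 1 ≤ k ≤ p, k divides p!; set t = 1 + p!/k. Then xy^t z has p + (p!/k)·k = p + p! copies of a. Now the a-count equals the b-count, so i ≠ j fails. So xy^t z = a^{p+p!} b^{p+p!} ∉ L.
This contradicts the pumping lemma, so L is not regular.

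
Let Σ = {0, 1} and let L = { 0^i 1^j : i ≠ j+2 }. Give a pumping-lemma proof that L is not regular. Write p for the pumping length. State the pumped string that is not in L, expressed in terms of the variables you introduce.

Suppose for contradiction that L is regular, and let p be the pumping length.
Choose w = 0^p 1^{p+p!-2}. Since p ≠ (p+p!-2)+2 = p+p!, w ∈ L; and |w| ≥ p.
Write w = xyz as guaranteed by the lemma, with |xy| ≤ p and |y| > 0.
Because |xy| ≤ p and w begins with p copies of 0, we have y = 0^k with 1 ≤ k ≤ p.
Since 1 ≤ k ≤ p, k divides p!; set t = 1 + p!/k. Then xy^t z has p + (p!/k)·k = p + p! copies of 0. Now the 0-count is p+p! and (1-count)+2 = (p+p!-2)+2 = p+p!, so i ≠ j+2 fails. So xy^t z = 0^{p+p!} 1^{p+p!-2} ∉ L.
This contradicts the pumping lemma, so L is not regular.

0^{p+p!} 1^{p+p!-2}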